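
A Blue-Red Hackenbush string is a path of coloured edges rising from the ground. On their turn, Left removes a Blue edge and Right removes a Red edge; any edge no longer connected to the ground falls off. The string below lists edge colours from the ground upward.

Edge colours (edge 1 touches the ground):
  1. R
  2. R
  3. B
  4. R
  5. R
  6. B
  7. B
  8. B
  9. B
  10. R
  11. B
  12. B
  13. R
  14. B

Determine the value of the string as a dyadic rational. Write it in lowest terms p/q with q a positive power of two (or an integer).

-7205/4096

edge 1 of 14 (R): { — | 0 } -> -1
edge 2 of 14 (R): { — | -1 0 } -> -2
edge 3 of 14 (B): { -2 | -1 0 } -> -3/2
edge 4 of 14 (R): { -2 | -3/2 -1 0 } -> -7/4
edge 5 of 14 (R): { -2 | -7/4 -3/2 -1 0 } -> -15/8
edge 6 of 14 (B): { -2 -15/8 | -7/4 -3/2 -1 0 } -> -29/16
edge 7 of 14 (B): { -2 -15/8 -29/16 | -7/4 -3/2 -1 0 } -> -57/32
edge 8 of 14 (B): { -2 -15/8 -29/16 -57/32 | -7/4 -3/2 -1 0 } -> -113/64
edge 9 of 14 (B): { -2 -15/8 -29/16 -57/32 -113/64 | -7/4 -3/2 -1 0 } -> -225/128
edge 10 of 14 (R): { -2 -15/8 -29/16 -57/32 -113/64 | -225/128 -7/4 -3/2 -1 0 } -> -451/256
edge 11 of 14 (B): { -2 -15/8 -29/16 -57/32 -113/64 -451/256 | -225/128 -7/4 -3/2 -1 0 } -> -901/512
edge 12 of 14 (B): { -2 -15/8 -29/16 -57/32 -113/64 -451/256 -901/512 | -225/128 -7/4 -3/2 -1 0 } -> -1801/1024
edge 13 of 14 (R): { -2 -15/8 -29/16 -57/32 -113/64 -451/256 -901/512 | -1801/1024 -225/128 -7/4 -3/2 -1 0 } -> -3603/2048
edge 14 of 14 (B): { -2 -15/8 -29/16 -57/32 -113/64 -451/256 -901/512 -3603/2048 | -1801/1024 -225/128 -7/4 -3/2 -1 0 } -> -7205/4096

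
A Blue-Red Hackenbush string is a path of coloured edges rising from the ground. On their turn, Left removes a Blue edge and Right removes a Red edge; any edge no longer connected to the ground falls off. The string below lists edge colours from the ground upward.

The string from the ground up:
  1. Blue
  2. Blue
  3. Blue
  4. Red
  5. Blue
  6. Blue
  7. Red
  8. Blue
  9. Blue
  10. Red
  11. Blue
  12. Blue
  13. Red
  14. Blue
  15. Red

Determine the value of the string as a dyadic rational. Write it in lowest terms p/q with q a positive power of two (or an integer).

11701/4096

B: Left { 0 }, Right { none } → simplest 1
BB: Left { 0; 1 }, Right { none } → simplest 2
BBB: Left { 0; 1; 2 }, Right { none } → simplest 3
BBBR: Left { 0; 1; 2 }, Right { 3 } → simplest 5/2
BBBRB: Left { 0; 1; 2; 5/2 }, Right { 3 } → simplest 11/4
BBBRBB: Left { 0; 1; 2; 5/2; 11/4 }, Right { 3 } → simplest 23/8
BBBRBBR: Left { 0; 1; 2; 5/2; 11/4 }, Right { 23/8; 3 } → simplest 45/16
BBBRBBRB: Left { 0; 1; 2; 5/2; 11/4; 45/16 }, Right { 23/8; 3 } → simplest 91/32
BBBRBBRBB: Left { 0; 1; 2; 5/2; 11/4; 45/16; 91/32 }, Right { 23/8; 3 } → simplest 183/64
BBBRBBRBBR: Left { 0; 1; 2; 5/2; 11/4; 45/16; 91/32 }, Right { 183/64; 23/8; 3 } → simplest 365/128
BBBRBBRBBRB: Left { 0; 1; 2; 5/2; 11/4; 45/16; 91/32; 365/128 }, Right { 183/64; 23/8; 3 } → simplest 731/256
BBBRBBRBBRBB: Left { 0; 1; 2; 5/2; 11/4; 45/16; 91/32; 365/128; 731/256 }, Right { 183/64; 23/8; 3 } → simplest 1463/512
BBBRBBRBBRBBR: Left { 0; 1; 2; 5/2; 11/4; 45/16; 91/32; 365/128; 731/256 }, Right { 1463/512; 183/64; 23/8; 3 } → simplest 2925/1024
BBBRBBRBBRBBRB: Left { 0; 1; 2; 5/2; 11/4; 45/16; 91/32; 365/128; 731/256; 2925/1024 }, Right { 1463/512; 183/64; 23/8; 3 } → simplest 5851/2048
BBBRBBRBBRBBRBR: Left { 0; 1; 2; 5/2; 11/4; 45/16; 91/32; 365/128; 731/256; 2925/1024 }, Right { 5851/2048; 1463/512; 183/64; 23/8; 3 } → simplest 11701/4096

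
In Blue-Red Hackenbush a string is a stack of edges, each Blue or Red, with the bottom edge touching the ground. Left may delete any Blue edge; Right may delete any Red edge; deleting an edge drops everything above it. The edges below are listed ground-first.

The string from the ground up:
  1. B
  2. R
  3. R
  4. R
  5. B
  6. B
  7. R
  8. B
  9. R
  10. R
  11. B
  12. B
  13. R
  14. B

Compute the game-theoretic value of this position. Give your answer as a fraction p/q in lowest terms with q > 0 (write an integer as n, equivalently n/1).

1691/8192

B: Left { 0 }, Right { (no moves) } = simplest 1
BR: Left { 0 }, Right { 1 } = simplest 1/2
BRR: Left { 0 }, Right { 1/2 1 } = simplest 1/4
BRRR: Left { 0 }, Right { 1/4 1/2 1 } = simplest 1/8
BRRRB: Left { 0 1/8 }, Right { 1/4 1/2 1 } = simplest 3/16
BRRRBB: Left { 0 1/8 3/16 }, Right { 1/4 1/2 1 } = simplest 7/32
BRRRBBR: Left { 0 1/8 3/16 }, Right { 7/32 1/4 1/2 1 } = simplest 13/64
BRRRBBRB: Left { 0 1/8 3/16 13/64 }, Right { 7/32 1/4 1/2 1 } = simplest 27/128
BRRRBBRBR: Left { 0 1/8 3/16 13/64 }, Right { 27/128 7/32 1/4 1/2 1 } = simplest 53/256
BRRRBBRBRR: Left { 0 1/8 3/16 13/64 }, Right { 53/256 27/128 7/32 1/4 1/2 1 } = simplest 105/512
BRRRBBRBRRB: Left { 0 1/8 3/16 13/64 105/512 }, Right { 53/256 27/128 7/32 1/4 1/2 1 } = simplest 211/1024
BRRRBBRBRRBB: Left { 0 1/8 3/16 13/64 105/512 211/1024 }, Right { 53/256 27/128 7/32 1/4 1/2 1 } = simplest 423/2048
BRRRBBRBRRBBR: Left { 0 1/8 3/16 13/64 105/512 211/1024 }, Right { 423/2048 53/256 27/128 7/32 1/4 1/2 1 } = simplest 845/4096
BRRRBBRBRRBBRB: Left { 0 1/8 3/16 13/64 105/512 211/1024 845/4096 }, Right { 423/2048 53/256 27/128 7/32 1/4 1/2 1 } = simplest 1691/8192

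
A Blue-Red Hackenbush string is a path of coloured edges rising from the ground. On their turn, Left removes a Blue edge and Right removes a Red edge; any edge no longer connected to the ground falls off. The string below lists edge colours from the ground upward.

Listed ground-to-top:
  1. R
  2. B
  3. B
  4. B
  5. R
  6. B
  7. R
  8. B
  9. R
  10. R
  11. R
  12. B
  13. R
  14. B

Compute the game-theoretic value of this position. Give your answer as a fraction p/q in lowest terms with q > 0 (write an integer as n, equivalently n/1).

-1397/8192

Recurse on prefixes of the 14-edge string R B B B R B R B R R R B R B:
val(R) = { ∅ | 0 } gives -1
val(RB) = { -1 | 0 } gives -1/2
val(RBB) = { -1,-1/2 | 0 } gives -1/4
val(RBBB) = { -1,-1/2,-1/4 | 0 } gives -1/8
val(RBBBR) = { -1,-1/2,-1/4 | -1/8,0 } gives -3/16
val(RBBBRB) = { -1,-1/2,-1/4,-3/16 | -1/8,0 } gives -5/32
val(RBBBRBR) = { -1,-1/2,-1/4,-3/16 | -5/32,-1/8,0 } gives -11/64
val(RBBBRBRB) = { -1,-1/2,-1/4,-3/16,-11/64 | -5/32,-1/8,0 } gives -21/128
val(RBBBRBRBR) = { -1,-1/2,-1/4,-3/16,-11/64 | -21/128,-5/32,-1/8,0 } gives -43/256
val(RBBBRBRBRR) = { -1,-1/2,-1/4,-3/16,-11/64 | -43/256,-21/128,-5/32,-1/8,0 } gives -87/512
val(RBBBRBRBRRR) = { -1,-1/2,-1/4,-3/16,-11/64 | -87/512,-43/256,-21/128,-5/32,-1/8,0 } gives -175/1024
val(RBBBRBRBRRRB) = { -1,-1/2,-1/4,-3/16,-11/64,-175/1024 | -87/512,-43/256,-21/128,-5/32,-1/8,0 } gives -349/2048
val(RBBBRBRBRRRBR) = { -1,-1/2,-1/4,-3/16,-11/64,-175/1024 | -349/2048,-87/512,-43/256,-21/128,-5/32,-1/8,0 } gives -699/4096
val(RBBBRBRBRRRBRB) = { -1,-1/2,-1/4,-3/16,-11/64,-175/1024,-699/4096 | -349/2048,-87/512,-43/256,-21/128,-5/32,-1/8,0 } gives -1397/8192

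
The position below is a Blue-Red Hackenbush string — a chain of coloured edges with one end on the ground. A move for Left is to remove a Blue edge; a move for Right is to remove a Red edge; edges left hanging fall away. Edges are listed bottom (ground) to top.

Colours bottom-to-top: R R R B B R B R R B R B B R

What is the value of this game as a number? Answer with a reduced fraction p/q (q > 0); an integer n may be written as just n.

-4819/2048

Recurse on prefixes of the 14-edge string R R R B B R B R R B R B B R:
1 of 14 · R · max L −∞ · min R 0 — -1
2 of 14 · RR · max L −∞ · min R -1 — -2
3 of 14 · RRR · max L −∞ · min R -2 — -3
4 of 14 · RRRB · max L -3 · min R -2 — -5/2
5 of 14 · RRRBB · max L -5/2 · min R -2 — -9/4
6 of 14 · RRRBBR · max L -5/2 · min R -9/4 — -19/8
7 of 14 · RRRBBRB · max L -19/8 · min R -9/4 — -37/16
8 of 14 · RRRBBRBR · max L -19/8 · min R -37/16 — -75/32
9 of 14 · RRRBBRBRR · max L -19/8 · min R -75/32 — -151/64
10 of 14 · RRRBBRBRRB · max L -151/64 · min R -75/32 — -301/128
11 of 14 · RRRBBRBRRBR · max L -151/64 · min R -301/128 — -603/256
12 of 14 · RRRBBRBRRBRB · max L -603/256 · min R -301/128 — -1205/512
13 of 14 · RRRBBRBRRBRBB · max L -1205/512 · min R -301/128 — -2409/1024
14 of 14 · RRRBBRBRRBRBBR · max L -1205/512 · min R -2409/1024 — -4819/2048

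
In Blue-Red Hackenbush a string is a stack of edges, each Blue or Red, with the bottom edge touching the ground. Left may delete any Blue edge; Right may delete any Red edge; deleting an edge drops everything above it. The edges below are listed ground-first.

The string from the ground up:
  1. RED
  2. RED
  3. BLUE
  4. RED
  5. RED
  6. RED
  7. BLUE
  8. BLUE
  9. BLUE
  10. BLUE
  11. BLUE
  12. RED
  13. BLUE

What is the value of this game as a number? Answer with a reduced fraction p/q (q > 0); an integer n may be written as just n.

-3845/2048

g_1 [R]  L=[∅]  R=[0]  — -1
g_2 [RR]  L=[∅]  R=[-1, 0]  — -2
g_3 [RRB]  L=[-2]  R=[-1, 0]  — -3/2
g_4 [RRBR]  L=[-2]  R=[-3/2, -1, 0]  — -7/4
g_5 [RRBRR]  L=[-2]  R=[-7/4, -3/2, -1, 0]  — -15/8
g_6 [RRBRRR]  L=[-2]  R=[-15/8, -7/4, -3/2, -1, 0]  — -31/16
g_7 [RRBRRRB]  L=[-2, -31/16]  R=[-15/8, -7/4, -3/2, -1, 0]  — -61/32
g_8 [RRBRRRBB]  L=[-2, -31/16, -61/32]  R=[-15/8, -7/4, -3/2, -1, 0]  — -121/64
g_9 [RRBRRRBBB]  L=[-2, -31/16, -61/32, -121/64]  R=[-15/8, -7/4, -3/2, -1, 0]  — -241/128
g_10 [RRBRRRBBBB]  L=[-2, -31/16, -61/32, -121/64, -241/128]  R=[-15/8, -7/4, -3/2, -1, 0]  — -481/256
g_11 [RRBRRRBBBBB]  L=[-2, -31/16, -61/32, -121/64, -241/128, -481/256]  R=[-15/8, -7/4, -3/2, -1, 0]  — -961/512
g_12 [RRBRRRBBBBBR]  L=[-2, -31/16, -61/32, -121/64, -241/128, -481/256]  R=[-961/512, -15/8, -7/4, -3/2, -1, 0]  — -1923/1024
g_13 [RRBRRRBBBBBRB]  L=[-2, -31/16, -61/32, -121/64, -241/128, -481/256, -1923/1024]  R=[-961/512, -15/8, -7/4, -3/2, -1, 0]  — -3845/2048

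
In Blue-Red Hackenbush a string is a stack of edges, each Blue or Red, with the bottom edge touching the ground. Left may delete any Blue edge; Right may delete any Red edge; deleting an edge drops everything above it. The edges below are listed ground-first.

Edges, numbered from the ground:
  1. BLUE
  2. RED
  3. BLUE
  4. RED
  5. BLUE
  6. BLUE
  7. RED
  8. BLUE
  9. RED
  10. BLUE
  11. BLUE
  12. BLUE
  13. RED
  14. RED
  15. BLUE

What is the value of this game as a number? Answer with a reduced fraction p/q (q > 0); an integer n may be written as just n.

11635/16384

B: Left { 0 }, Right { ∅ } → simplest 1
BR: Left { 0 }, Right { 1 } → simplest 1/2
BRB: Left { 0,1/2 }, Right { 1 } → simplest 3/4
BRBR: Left { 0,1/2 }, Right { 3/4,1 } → simplest 5/8
BRBRB: Left { 0,1/2,5/8 }, Right { 3/4,1 } → simplest 11/16
BRBRBB: Left { 0,1/2,5/8,11/16 }, Right { 3/4,1 } → simplest 23/32
BRBRBBR: Left { 0,1/2,5/8,11/16 }, Right { 23/32,3/4,1 } → simplest 45/64
BRBRBBRB: Left { 0,1/2,5/8,11/16,45/64 }, Right { 23/32,3/4,1 } → simplest 91/128
BRBRBBRBR: Left { 0,1/2,5/8,11/16,45/64 }, Right { 91/128,23/32,3/4,1 } → simplest 181/256
BRBRBBRBRB: Left { 0,1/2,5/8,11/16,45/64,181/256 }, Right { 91/128,23/32,3/4,1 } → simplest 363/512
BRBRBBRBRBB: Left { 0,1/2,5/8,11/16,45/64,181/256,363/512 }, Right { 91/128,23/32,3/4,1 } → simplest 727/1024
BRBRBBRBRBBB: Left { 0,1/2,5/8,11/16,45/64,181/256,363/512,727/1024 }, Right { 91/128,23/32,3/4,1 } → simplest 1455/2048
BRBRBBRBRBBBR: Left { 0,1/2,5/8,11/16,45/64,181/256,363/512,727/1024 }, Right { 1455/2048,91/128,23/32,3/4,1 } → simplest 2909/4096
BRBRBBRBRBBBRR: Left { 0,1/2,5/8,11/16,45/64,181/256,363/512,727/1024 }, Right { 2909/4096,1455/2048,91/128,23/32,3/4,1 } → simplest 5817/8192
BRBRBBRBRBBBRRB: Left { 0,1/2,5/8,11/16,45/64,181/256,363/512,727/1024,5817/8192 }, Right { 2909/4096,1455/2048,91/128,23/32,3/4,1 } → simplest 11635/16384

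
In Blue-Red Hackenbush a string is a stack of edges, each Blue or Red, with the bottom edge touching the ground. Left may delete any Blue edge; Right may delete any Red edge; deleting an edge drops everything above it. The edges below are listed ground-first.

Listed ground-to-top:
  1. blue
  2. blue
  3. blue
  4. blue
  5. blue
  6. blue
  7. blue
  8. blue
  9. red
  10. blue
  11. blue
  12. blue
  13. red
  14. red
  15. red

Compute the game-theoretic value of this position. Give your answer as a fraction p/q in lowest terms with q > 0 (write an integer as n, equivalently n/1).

1009/128

val(b) = { 0 | none } → 1
val(bb) = { 0,1 | none } → 2
val(bbb) = { 0,1,2 | none } → 3
val(bbbb) = { 0,1,2,3 | none } → 4
val(bbbbb) = { 0,1,2,3,4 | none } → 5
val(bbbbbb) = { 0,1,2,3,4,5 | none } → 6
val(bbbbbbb) = { 0,1,2,3,4,5,6 | none } → 7
val(bbbbbbbb) = { 0,1,2,3,4,5,6,7 | none } → 8
val(bbbbbbbbr) = { 0,1,2,3,4,5,6,7 | 8 } → 15/2
val(bbbbbbbbrb) = { 0,1,2,3,4,5,6,7,15/2 | 8 } → 31/4
val(bbbbbbbbrbb) = { 0,1,2,3,4,5,6,7,15/2,31/4 | 8 } → 63/8
val(bbbbbbbbrbbb) = { 0,1,2,3,4,5,6,7,15/2,31/4,63/8 | 8 } → 127/16
val(bbbbbbbbrbbbr) = { 0,1,2,3,4,5,6,7,15/2,31/4,63/8 | 127/16,8 } → 253/32
val(bbbbbbbbrbbbrr) = { 0,1,2,3,4,5,6,7,15/2,31/4,63/8 | 253/32,127/16,8 } → 505/64
val(bbbbbbbbrbbbrrr) = { 0,1,2,3,4,5,6,7,15/2,31/4,63/8 | 505/64,253/32,127/16,8 } → 1009/128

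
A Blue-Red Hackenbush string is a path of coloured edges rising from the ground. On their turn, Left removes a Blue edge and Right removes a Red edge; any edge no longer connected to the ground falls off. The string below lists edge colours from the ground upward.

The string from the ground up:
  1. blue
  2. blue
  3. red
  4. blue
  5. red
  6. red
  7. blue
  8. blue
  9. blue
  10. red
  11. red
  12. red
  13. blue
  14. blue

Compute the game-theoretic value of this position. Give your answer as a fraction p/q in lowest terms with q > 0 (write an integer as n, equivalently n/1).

6599/4096

Recurse on prefixes of the 14-edge string blue blue red blue red red blue blue blue red red red blue blue:
1 of 14 · b · max L 0 · min R +∞ ⇒ 1
2 of 14 · bb · max L 1 · min R +∞ ⇒ 2
3 of 14 · bbr · max L 1 · min R 2 ⇒ 3/2
4 of 14 · bbrb · max L 3/2 · min R 2 ⇒ 7/4
5 of 14 · bbrbr · max L 3/2 · min R 7/4 ⇒ 13/8
6 of 14 · bbrbrr · max L 3/2 · min R 13/8 ⇒ 25/16
7 of 14 · bbrbrrb · max L 25/16 · min R 13/8 ⇒ 51/32
8 of 14 · bbrbrrbb · max L 51/32 · min R 13/8 ⇒ 103/64
9 of 14 · bbrbrrbbb · max L 103/64 · min R 13/8 ⇒ 207/128
10 of 14 · bbrbrrbbbr · max L 103/64 · min R 207/128 ⇒ 413/256
11 of 14 · bbrbrrbbbrr · max L 103/64 · min R 413/256 ⇒ 825/512
12 of 14 · bbrbrrbbbrrr · max L 103/64 · min R 825/512 ⇒ 1649/1024
13 of 14 · bbrbrrbbbrrrb · max L 1649/1024 · min R 825/512 ⇒ 3299/2048
14 of 14 · bbrbrrbbbrrrbb · max L 3299/2048 · min R 825/512 ⇒ 6599/4096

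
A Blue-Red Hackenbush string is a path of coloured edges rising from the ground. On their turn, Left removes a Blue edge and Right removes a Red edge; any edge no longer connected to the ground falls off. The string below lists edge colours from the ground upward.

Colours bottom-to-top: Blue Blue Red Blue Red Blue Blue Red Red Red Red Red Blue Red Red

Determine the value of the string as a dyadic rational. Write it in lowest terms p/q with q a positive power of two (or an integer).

13833/8192

Prefix values for Blue Blue Red Blue Red Blue Blue Red Red Red Red Red Blue Red Red via {L|R} + simplicity:
g_1 [B]  L=[0]  R=[—]  so 1
g_2 [BB]  L=[0 1]  R=[—]  so 2
g_3 [BBR]  L=[0 1]  R=[2]  so 3/2
g_4 [BBRB]  L=[0 1 3/2]  R=[2]  so 7/4
g_5 [BBRBR]  L=[0 1 3/2]  R=[7/4 2]  so 13/8
g_6 [BBRBRB]  L=[0 1 3/2 13/8]  R=[7/4 2]  so 27/16
g_7 [BBRBRBB]  L=[0 1 3/2 13/8 27/16]  R=[7/4 2]  so 55/32
g_8 [BBRBRBBR]  L=[0 1 3/2 13/8 27/16]  R=[55/32 7/4 2]  so 109/64
g_9 [BBRBRBBRR]  L=[0 1 3/2 13/8 27/16]  R=[109/64 55/32 7/4 2]  so 217/128
g_10 [BBRBRBBRRR]  L=[0 1 3/2 13/8 27/16]  R=[217/128 109/64 55/32 7/4 2]  so 433/256
g_11 [BBRBRBBRRRR]  L=[0 1 3/2 13/8 27/16]  R=[433/256 217/128 109/64 55/32 7/4 2]  so 865/512
g_12 [BBRBRBBRRRRR]  L=[0 1 3/2 13/8 27/16]  R=[865/512 433/256 217/128 109/64 55/32 7/4 2]  so 1729/1024
g_13 [BBRBRBBRRRRRB]  L=[0 1 3/2 13/8 27/16 1729/1024]  R=[865/512 433/256 217/128 109/64 55/32 7/4 2]  so 3459/2048
g_14 [BBRBRBBRRRRRBR]  L=[0 1 3/2 13/8 27/16 1729/1024]  R=[3459/2048 865/512 433/256 217/128 109/64 55/32 7/4 2]  so 6917/4096
g_15 [BBRBRBBRRRRRBRR]  L=[0 1 3/2 13/8 27/16 1729/1024]  R=[6917/4096 3459/2048 865/512 433/256 217/128 109/64 55/32 7/4 2]  so 13833/8192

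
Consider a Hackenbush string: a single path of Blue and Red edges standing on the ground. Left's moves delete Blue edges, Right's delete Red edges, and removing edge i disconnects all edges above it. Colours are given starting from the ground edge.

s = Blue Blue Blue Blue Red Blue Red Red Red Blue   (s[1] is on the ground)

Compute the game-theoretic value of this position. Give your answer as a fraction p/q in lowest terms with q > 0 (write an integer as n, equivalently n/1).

Prefix values for Blue Blue Blue Blue Red Blue Red Red Red Blue via {L|R} + simplicity:
edge 1 of 10 (Blue): { 0 | ∅ } so 1
edge 2 of 10 (Blue): { 0; 1 | ∅ } so 2
edge 3 of 10 (Blue): { 0; 1; 2 | ∅ } so 3
edge 4 of 10 (Blue): { 0; 1; 2; 3 | ∅ } so 4
edge 5 of 10 (Red): { 0; 1; 2; 3 | 4 } so 7/2
edge 6 of 10 (Blue): { 0; 1; 2; 3; 7/2 | 4 } so 15/4
edge 7 of 10 (Red): { 0; 1; 2; 3; 7/2 | 15/4; 4 } so 29/8
edge 8 of 10 (Red): { 0; 1; 2; 3; 7/2 | 29/8; 15/4; 4 } so 57/16
edge 9 of 10 (Red): { 0; 1; 2; 3; 7/2 | 57/16; 29/8; 15/4; 4 } so 113/32
edge 10 of 10 (Blue): { 0; 1; 2; 3; 7/2; 113/32 | 57/16; 29/8; 15/4; 4 } so 227/64

227/64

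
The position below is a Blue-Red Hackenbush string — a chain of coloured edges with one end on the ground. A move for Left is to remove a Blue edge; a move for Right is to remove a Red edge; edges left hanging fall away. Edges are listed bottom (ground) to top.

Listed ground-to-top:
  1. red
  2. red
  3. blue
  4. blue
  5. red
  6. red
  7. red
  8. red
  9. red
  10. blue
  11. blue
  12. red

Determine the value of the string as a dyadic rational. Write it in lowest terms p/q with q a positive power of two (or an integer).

edge 1 of 12 (red): { ∅ | 0 } -> -1
edge 2 of 12 (red): { ∅ | -1,0 } -> -2
edge 3 of 12 (blue): { -2 | -1,0 } -> -3/2
edge 4 of 12 (blue): { -2,-3/2 | -1,0 } -> -5/4
edge 5 of 12 (red): { -2,-3/2 | -5/4,-1,0 } -> -11/8
edge 6 of 12 (red): { -2,-3/2 | -11/8,-5/4,-1,0 } -> -23/16
edge 7 of 12 (red): { -2,-3/2 | -23/16,-11/8,-5/4,-1,0 } -> -47/32
edge 8 of 12 (red): { -2,-3/2 | -47/32,-23/16,-11/8,-5/4,-1,0 } -> -95/64
edge 9 of 12 (red): { -2,-3/2 | -95/64,-47/32,-23/16,-11/8,-5/4,-1,0 } -> -191/128
edge 10 of 12 (blue): { -2,-3/2,-191/128 | -95/64,-47/32,-23/16,-11/8,-5/4,-1,0 } -> -381/256
edge 11 of 12 (blue): { -2,-3/2,-191/128,-381/256 | -95/64,-47/32,-23/16,-11/8,-5/4,-1,0 } -> -761/512
edge 12 of 12 (red): { -2,-3/2,-191/128,-381/256 | -761/512,-95/64,-47/32,-23/16,-11/8,-5/4,-1,0 } -> -1523/1024

-1523/1024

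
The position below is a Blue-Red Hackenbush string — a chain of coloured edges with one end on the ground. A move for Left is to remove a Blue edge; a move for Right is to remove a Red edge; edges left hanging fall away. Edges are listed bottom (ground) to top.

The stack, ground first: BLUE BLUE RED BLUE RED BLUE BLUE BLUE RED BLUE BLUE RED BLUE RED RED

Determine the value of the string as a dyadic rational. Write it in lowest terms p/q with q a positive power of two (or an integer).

Prefix values for BLUE BLUE RED BLUE RED BLUE BLUE BLUE RED BLUE BLUE RED BLUE RED RED via {L|R} + simplicity:
val(B) = { 0 | · } ⇒ 1
val(BB) = { 0; 1 | · } ⇒ 2
val(BBR) = { 0; 1 | 2 } ⇒ 3/2
val(BBRB) = { 0; 1; 3/2 | 2 } ⇒ 7/4
val(BBRBR) = { 0; 1; 3/2 | 7/4; 2 } ⇒ 13/8
val(BBRBRB) = { 0; 1; 3/2; 13/8 | 7/4; 2 } ⇒ 27/16
val(BBRBRBB) = { 0; 1; 3/2; 13/8; 27/16 | 7/4; 2 } ⇒ 55/32
val(BBRBRBBB) = { 0; 1; 3/2; 13/8; 27/16; 55/32 | 7/4; 2 } ⇒ 111/64
val(BBRBRBBBR) = { 0; 1; 3/2; 13/8; 27/16; 55/32 | 111/64; 7/4; 2 } ⇒ 221/128
val(BBRBRBBBRB) = { 0; 1; 3/2; 13/8; 27/16; 55/32; 221/128 | 111/64; 7/4; 2 } ⇒ 443/256
val(BBRBRBBBRBB) = { 0; 1; 3/2; 13/8; 27/16; 55/32; 221/128; 443/256 | 111/64; 7/4; 2 } ⇒ 887/512
val(BBRBRBBBRBBR) = { 0; 1; 3/2; 13/8; 27/16; 55/32; 221/128; 443/256 | 887/512; 111/64; 7/4; 2 } ⇒ 1773/1024
val(BBRBRBBBRBBRB) = { 0; 1; 3/2; 13/8; 27/16; 55/32; 221/128; 443/256; 1773/1024 | 887/512; 111/64; 7/4; 2 } ⇒ 3547/2048
val(BBRBRBBBRBBRBR) = { 0; 1; 3/2; 13/8; 27/16; 55/32; 221/128; 443/256; 1773/1024 | 3547/2048; 887/512; 111/64; 7/4; 2 } ⇒ 7093/4096
val(BBRBRBBBRBBRBRR) = { 0; 1; 3/2; 13/8; 27/16; 55/32; 221/128; 443/256; 1773/1024 | 7093/4096; 3547/2048; 887/512; 111/64; 7/4; 2 } ⇒ 14185/8192

14185/8192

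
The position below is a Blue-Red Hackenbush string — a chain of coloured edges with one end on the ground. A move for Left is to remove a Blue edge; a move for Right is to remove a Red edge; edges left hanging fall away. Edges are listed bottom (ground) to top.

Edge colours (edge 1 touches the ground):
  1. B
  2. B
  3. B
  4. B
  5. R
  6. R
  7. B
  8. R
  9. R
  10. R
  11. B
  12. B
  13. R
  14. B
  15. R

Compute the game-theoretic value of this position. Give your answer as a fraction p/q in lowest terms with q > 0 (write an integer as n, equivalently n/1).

6709/2048

step 1: add B to get B; options L={ 0 } R={ — } => 1
step 2: add B to get BB; options L={ 0, 1 } R={ — } => 2
step 3: add B to get BBB; options L={ 0, 1, 2 } R={ — } => 3
step 4: add B to get BBBB; options L={ 0, 1, 2, 3 } R={ — } => 4
step 5: add R to get BBBBR; options L={ 0, 1, 2, 3 } R={ 4 } => 7/2
step 6: add R to get BBBBRR; options L={ 0, 1, 2, 3 } R={ 7/2, 4 } => 13/4
step 7: add B to get BBBBRRB; options L={ 0, 1, 2, 3, 13/4 } R={ 7/2, 4 } => 27/8
step 8: add R to get BBBBRRBR; options L={ 0, 1, 2, 3, 13/4 } R={ 27/8, 7/2, 4 } => 53/16
step 9: add R to get BBBBRRBRR; options L={ 0, 1, 2, 3, 13/4 } R={ 53/16, 27/8, 7/2, 4 } => 105/32
step 10: add R to get BBBBRRBRRR; options L={ 0, 1, 2, 3, 13/4 } R={ 105/32, 53/16, 27/8, 7/2, 4 } => 209/64
step 11: add B to get BBBBRRBRRRB; options L={ 0, 1, 2, 3, 13/4, 209/64 } R={ 105/32, 53/16, 27/8, 7/2, 4 } => 419/128
step 12: add B to get BBBBRRBRRRBB; options L={ 0, 1, 2, 3, 13/4, 209/64, 419/128 } R={ 105/32, 53/16, 27/8, 7/2, 4 } => 839/256
step 13: add R to get BBBBRRBRRRBBR; options L={ 0, 1, 2, 3, 13/4, 209/64, 419/128 } R={ 839/256, 105/32, 53/16, 27/8, 7/2, 4 } => 1677/512
step 14: add B to get BBBBRRBRRRBBRB; options L={ 0, 1, 2, 3, 13/4, 209/64, 419/128, 1677/512 } R={ 839/256, 105/32, 53/16, 27/8, 7/2, 4 } => 3355/1024
step 15: add R to get BBBBRRBRRRBBRBR; options L={ 0, 1, 2, 3, 13/4, 209/64, 419/128, 1677/512 } R={ 3355/1024, 839/256, 105/32, 53/16, 27/8, 7/2, 4 } => 6709/2048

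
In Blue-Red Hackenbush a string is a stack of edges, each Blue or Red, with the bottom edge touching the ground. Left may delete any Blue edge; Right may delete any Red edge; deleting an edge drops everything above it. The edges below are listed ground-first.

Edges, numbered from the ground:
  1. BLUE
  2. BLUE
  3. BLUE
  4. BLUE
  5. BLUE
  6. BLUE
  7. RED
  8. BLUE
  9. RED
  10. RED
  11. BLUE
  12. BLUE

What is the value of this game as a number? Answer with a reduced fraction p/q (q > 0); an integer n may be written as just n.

Build v(s[:k]) for k = 1..12, string s = BLUE BLUE BLUE BLUE BLUE BLUE RED BLUE RED RED BLUE BLUE.
edge 1 of 12 (BLUE): { 0 | ∅ } = 1
edge 2 of 12 (BLUE): { 0,1 | ∅ } = 2
edge 3 of 12 (BLUE): { 0,1,2 | ∅ } = 3
edge 4 of 12 (BLUE): { 0,1,2,3 | ∅ } = 4
edge 5 of 12 (BLUE): { 0,1,2,3,4 | ∅ } = 5
edge 6 of 12 (BLUE): { 0,1,2,3,4,5 | ∅ } = 6
edge 7 of 12 (RED): { 0,1,2,3,4,5 | 6 } = 11/2
edge 8 of 12 (BLUE): { 0,1,2,3,4,5,11/2 | 6 } = 23/4
edge 9 of 12 (RED): { 0,1,2,3,4,5,11/2 | 23/4,6 } = 45/8
edge 10 of 12 (RED): { 0,1,2,3,4,5,11/2 | 45/8,23/4,6 } = 89/16
edge 11 of 12 (BLUE): { 0,1,2,3,4,5,11/2,89/16 | 45/8,23/4,6 } = 179/32
edge 12 of 12 (BLUE): { 0,1,2,3,4,5,11/2,89/16,179/32 | 45/8,23/4,6 } = 359/64

359/64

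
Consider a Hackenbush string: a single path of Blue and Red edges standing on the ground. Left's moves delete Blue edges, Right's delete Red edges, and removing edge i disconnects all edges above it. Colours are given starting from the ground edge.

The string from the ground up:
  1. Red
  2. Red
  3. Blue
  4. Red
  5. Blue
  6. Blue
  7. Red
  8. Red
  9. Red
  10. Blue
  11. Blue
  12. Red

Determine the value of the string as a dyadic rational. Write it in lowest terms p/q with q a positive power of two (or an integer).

-1651/1024

R: Left { ∅ }, Right { 0 } gives simplest -1
RR: Left { ∅ }, Right { -1; 0 } gives simplest -2
RRB: Left { -2 }, Right { -1; 0 } gives simplest -3/2
RRBR: Left { -2 }, Right { -3/2; -1; 0 } gives simplest -7/4
RRBRB: Left { -2; -7/4 }, Right { -3/2; -1; 0 } gives simplest -13/8
RRBRBB: Left { -2; -7/4; -13/8 }, Right { -3/2; -1; 0 } gives simplest -25/16
RRBRBBR: Left { -2; -7/4; -13/8 }, Right { -25/16; -3/2; -1; 0 } gives simplest -51/32
RRBRBBRR: Left { -2; -7/4; -13/8 }, Right { -51/32; -25/16; -3/2; -1; 0 } gives simplest -103/64
RRBRBBRRR: Left { -2; -7/4; -13/8 }, Right { -103/64; -51/32; -25/16; -3/2; -1; 0 } gives simplest -207/128
RRBRBBRRRB: Left { -2; -7/4; -13/8; -207/128 }, Right { -103/64; -51/32; -25/16; -3/2; -1; 0 } gives simplest -413/256
RRBRBBRRRBB: Left { -2; -7/4; -13/8; -207/128; -413/256 }, Right { -103/64; -51/32; -25/16; -3/2; -1; 0 } gives simplest -825/512
RRBRBBRRRBBR: Left { -2; -7/4; -13/8; -207/128; -413/256 }, Right { -825/512; -103/64; -51/32; -25/16; -3/2; -1; 0 } gives simplest -1651/1024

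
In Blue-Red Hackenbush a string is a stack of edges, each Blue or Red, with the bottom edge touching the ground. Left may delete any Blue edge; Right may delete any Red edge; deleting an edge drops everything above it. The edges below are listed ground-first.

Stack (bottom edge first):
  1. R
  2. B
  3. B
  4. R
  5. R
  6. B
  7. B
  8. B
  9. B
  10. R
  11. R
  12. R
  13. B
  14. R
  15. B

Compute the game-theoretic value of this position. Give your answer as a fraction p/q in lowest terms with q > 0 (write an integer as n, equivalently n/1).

-6261/16384

g(R) = { · | 0 } gives -1
g(RB) = { -1 | 0 } gives -1/2
g(RBB) = { -1,-1/2 | 0 } gives -1/4
g(RBBR) = { -1,-1/2 | -1/4,0 } gives -3/8
g(RBBRR) = { -1,-1/2 | -3/8,-1/4,0 } gives -7/16
g(RBBRRB) = { -1,-1/2,-7/16 | -3/8,-1/4,0 } gives -13/32
g(RBBRRBB) = { -1,-1/2,-7/16,-13/32 | -3/8,-1/4,0 } gives -25/64
g(RBBRRBBB) = { -1,-1/2,-7/16,-13/32,-25/64 | -3/8,-1/4,0 } gives -49/128
g(RBBRRBBBB) = { -1,-1/2,-7/16,-13/32,-25/64,-49/128 | -3/8,-1/4,0 } gives -97/256
g(RBBRRBBBBR) = { -1,-1/2,-7/16,-13/32,-25/64,-49/128 | -97/256,-3/8,-1/4,0 } gives -195/512
g(RBBRRBBBBRR) = { -1,-1/2,-7/16,-13/32,-25/64,-49/128 | -195/512,-97/256,-3/8,-1/4,0 } gives -391/1024
g(RBBRRBBBBRRR) = { -1,-1/2,-7/16,-13/32,-25/64,-49/128 | -391/1024,-195/512,-97/256,-3/8,-1/4,0 } gives -783/2048
g(RBBRRBBBBRRRB) = { -1,-1/2,-7/16,-13/32,-25/64,-49/128,-783/2048 | -391/1024,-195/512,-97/256,-3/8,-1/4,0 } gives -1565/4096
g(RBBRRBBBBRRRBR) = { -1,-1/2,-7/16,-13/32,-25/64,-49/128,-783/2048 | -1565/4096,-391/1024,-195/512,-97/256,-3/8,-1/4,0 } gives -3131/8192
g(RBBRRBBBBRRRBRB) = { -1,-1/2,-7/16,-13/32,-25/64,-49/128,-783/2048,-3131/8192 | -1565/4096,-391/1024,-195/512,-97/256,-3/8,-1/4,0 } gives -6261/16384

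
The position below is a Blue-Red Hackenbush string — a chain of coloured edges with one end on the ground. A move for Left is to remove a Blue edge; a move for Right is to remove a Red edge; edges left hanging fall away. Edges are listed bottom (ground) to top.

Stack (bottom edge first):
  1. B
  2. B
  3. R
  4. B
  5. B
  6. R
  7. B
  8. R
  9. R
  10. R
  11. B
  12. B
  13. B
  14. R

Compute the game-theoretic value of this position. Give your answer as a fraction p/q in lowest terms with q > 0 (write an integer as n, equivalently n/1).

7453/4096

Recurse on prefixes of the 14-edge string B B R B B R B R R R B B B R:
1 of 14 · B · max L 0 · min R +∞ => 1
2 of 14 · BB · max L 1 · min R +∞ => 2
3 of 14 · BBR · max L 1 · min R 2 => 3/2
4 of 14 · BBRB · max L 3/2 · min R 2 => 7/4
5 of 14 · BBRBB · max L 7/4 · min R 2 => 15/8
6 of 14 · BBRBBR · max L 7/4 · min R 15/8 => 29/16
7 of 14 · BBRBBRB · max L 29/16 · min R 15/8 => 59/32
8 of 14 · BBRBBRBR · max L 29/16 · min R 59/32 => 117/64
9 of 14 · BBRBBRBRR · max L 29/16 · min R 117/64 => 233/128
10 of 14 · BBRBBRBRRR · max L 29/16 · min R 233/128 => 465/256
11 of 14 · BBRBBRBRRRB · max L 465/256 · min R 233/128 => 931/512
12 of 14 · BBRBBRBRRRBB · max L 931/512 · min R 233/128 => 1863/1024
13 of 14 · BBRBBRBRRRBBB · max L 1863/1024 · min R 233/128 => 3727/2048
14 of 14 · BBRBBRBRRRBBBR · max L 1863/1024 · min R 3727/2048 => 7453/4096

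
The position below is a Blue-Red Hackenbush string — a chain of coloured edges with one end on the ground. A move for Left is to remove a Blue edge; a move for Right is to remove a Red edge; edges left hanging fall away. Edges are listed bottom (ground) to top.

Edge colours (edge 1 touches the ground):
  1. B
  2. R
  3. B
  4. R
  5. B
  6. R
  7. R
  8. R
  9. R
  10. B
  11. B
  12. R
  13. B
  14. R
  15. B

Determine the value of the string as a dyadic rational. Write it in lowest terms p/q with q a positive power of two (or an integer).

10347/16384

1 of 15 · B · max L 0 · min R +∞ => 1
2 of 15 · BR · max L 0 · min R 1 => 1/2
3 of 15 · BRB · max L 1/2 · min R 1 => 3/4
4 of 15 · BRBR · max L 1/2 · min R 3/4 => 5/8
5 of 15 · BRBRB · max L 5/8 · min R 3/4 => 11/16
6 of 15 · BRBRBR · max L 5/8 · min R 11/16 => 21/32
7 of 15 · BRBRBRR · max L 5/8 · min R 21/32 => 41/64
8 of 15 · BRBRBRRR · max L 5/8 · min R 41/64 => 81/128
9 of 15 · BRBRBRRRR · max L 5/8 · min R 81/128 => 161/256
10 of 15 · BRBRBRRRRB · max L 161/256 · min R 81/128 => 323/512
11 of 15 · BRBRBRRRRBB · max L 323/512 · min R 81/128 => 647/1024
12 of 15 · BRBRBRRRRBBR · max L 323/512 · min R 647/1024 => 1293/2048
13 of 15 · BRBRBRRRRBBRB · max L 1293/2048 · min R 647/1024 => 2587/4096
14 of 15 · BRBRBRRRRBBRBR · max L 1293/2048 · min R 2587/4096 => 5173/8192
15 of 15 · BRBRBRRRRBBRBRB · max L 5173/8192 · min R 2587/4096 => 10347/16384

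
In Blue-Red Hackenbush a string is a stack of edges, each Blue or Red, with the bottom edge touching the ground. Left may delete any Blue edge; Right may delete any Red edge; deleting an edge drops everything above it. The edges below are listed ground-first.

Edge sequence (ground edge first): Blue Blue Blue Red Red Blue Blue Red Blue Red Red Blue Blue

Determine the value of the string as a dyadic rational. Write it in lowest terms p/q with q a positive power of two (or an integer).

2471/1024

Recurse on prefixes of the 13-edge string Blue Blue Blue Red Red Blue Blue Red Blue Red Red Blue Blue:
edge 1 of 13 (Blue): { 0 | none } ⇒ 1
edge 2 of 13 (Blue): { 0; 1 | none } ⇒ 2
edge 3 of 13 (Blue): { 0; 1; 2 | none } ⇒ 3
edge 4 of 13 (Red): { 0; 1; 2 | 3 } ⇒ 5/2
edge 5 of 13 (Red): { 0; 1; 2 | 5/2; 3 } ⇒ 9/4
edge 6 of 13 (Blue): { 0; 1; 2; 9/4 | 5/2; 3 } ⇒ 19/8
edge 7 of 13 (Blue): { 0; 1; 2; 9/4; 19/8 | 5/2; 3 } ⇒ 39/16
edge 8 of 13 (Red): { 0; 1; 2; 9/4; 19/8 | 39/16; 5/2; 3 } ⇒ 77/32
edge 9 of 13 (Blue): { 0; 1; 2; 9/4; 19/8; 77/32 | 39/16; 5/2; 3 } ⇒ 155/64
edge 10 of 13 (Red): { 0; 1; 2; 9/4; 19/8; 77/32 | 155/64; 39/16; 5/2; 3 } ⇒ 309/128
edge 11 of 13 (Red): { 0; 1; 2; 9/4; 19/8; 77/32 | 309/128; 155/64; 39/16; 5/2; 3 } ⇒ 617/256
edge 12 of 13 (Blue): { 0; 1; 2; 9/4; 19/8; 77/32; 617/256 | 309/128; 155/64; 39/16; 5/2; 3 } ⇒ 1235/512
edge 13 of 13 (Blue): { 0; 1; 2; 9/4; 19/8; 77/32; 617/256; 1235/512 | 309/128; 155/64; 39/16; 5/2; 3 } ⇒ 2471/1024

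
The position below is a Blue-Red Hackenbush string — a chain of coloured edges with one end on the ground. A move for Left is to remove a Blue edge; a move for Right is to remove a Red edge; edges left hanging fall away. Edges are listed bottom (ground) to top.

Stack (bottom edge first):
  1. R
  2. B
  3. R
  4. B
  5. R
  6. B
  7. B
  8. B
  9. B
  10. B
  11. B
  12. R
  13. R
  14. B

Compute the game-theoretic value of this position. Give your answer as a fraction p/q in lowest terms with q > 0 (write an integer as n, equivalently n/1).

step 1: add R to get R; options L={  } R={ 0 } so -1
step 2: add B to get RB; options L={ -1 } R={ 0 } so -1/2
step 3: add R to get RBR; options L={ -1 } R={ -1/2 0 } so -3/4
step 4: add B to get RBRB; options L={ -1 -3/4 } R={ -1/2 0 } so -5/8
step 5: add R to get RBRBR; options L={ -1 -3/4 } R={ -5/8 -1/2 0 } so -11/16
step 6: add B to get RBRBRB; options L={ -1 -3/4 -11/16 } R={ -5/8 -1/2 0 } so -21/32
step 7: add B to get RBRBRBB; options L={ -1 -3/4 -11/16 -21/32 } R={ -5/8 -1/2 0 } so -41/64
step 8: add B to get RBRBRBBB; options L={ -1 -3/4 -11/16 -21/32 -41/64 } R={ -5/8 -1/2 0 } so -81/128
step 9: add B to get RBRBRBBBB; options L={ -1 -3/4 -11/16 -21/32 -41/64 -81/128 } R={ -5/8 -1/2 0 } so -161/256
step 10: add B to get RBRBRBBBBB; options L={ -1 -3/4 -11/16 -21/32 -41/64 -81/128 -161/256 } R={ -5/8 -1/2 0 } so -321/512
step 11: add B to get RBRBRBBBBBB; options L={ -1 -3/4 -11/16 -21/32 -41/64 -81/128 -161/256 -321/512 } R={ -5/8 -1/2 0 } so -641/1024
step 12: add R to get RBRBRBBBBBBR; options L={ -1 -3/4 -11/16 -21/32 -41/64 -81/128 -161/256 -321/512 } R={ -641/1024 -5/8 -1/2 0 } so -1283/2048
step 13: add R to get RBRBRBBBBBBRR; options L={ -1 -3/4 -11/16 -21/32 -41/64 -81/128 -161/256 -321/512 } R={ -1283/2048 -641/1024 -5/8 -1/2 0 } so -2567/4096
step 14: add B to get RBRBRBBBBBBRRB; options L={ -1 -3/4 -11/16 -21/32 -41/64 -81/128 -161/256 -321/512 -2567/4096 } R={ -1283/2048 -641/1024 -5/8 -1/2 0 } so -5133/8192

-5133/8192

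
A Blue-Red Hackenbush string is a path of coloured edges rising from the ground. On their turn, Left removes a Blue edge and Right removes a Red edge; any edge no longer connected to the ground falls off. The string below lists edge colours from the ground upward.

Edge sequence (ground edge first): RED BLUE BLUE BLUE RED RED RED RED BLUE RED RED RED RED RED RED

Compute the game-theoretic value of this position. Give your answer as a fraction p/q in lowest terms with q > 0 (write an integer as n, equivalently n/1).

Build val(s[:k]) for k = 1..15, string s = RED BLUE BLUE BLUE RED RED RED RED BLUE RED RED RED RED RED RED.
val(R) = { none | 0 } ⇒ -1
val(RB) = { -1 | 0 } ⇒ -1/2
val(RBB) = { -1; -1/2 | 0 } ⇒ -1/4
val(RBBB) = { -1; -1/2; -1/4 | 0 } ⇒ -1/8
val(RBBBR) = { -1; -1/2; -1/4 | -1/8; 0 } ⇒ -3/16
val(RBBBRR) = { -1; -1/2; -1/4 | -3/16; -1/8; 0 } ⇒ -7/32
val(RBBBRRR) = { -1; -1/2; -1/4 | -7/32; -3/16; -1/8; 0 } ⇒ -15/64
val(RBBBRRRR) = { -1; -1/2; -1/4 | -15/64; -7/32; -3/16; -1/8; 0 } ⇒ -31/128
val(RBBBRRRRB) = { -1; -1/2; -1/4; -31/128 | -15/64; -7/32; -3/16; -1/8; 0 } ⇒ -61/256
val(RBBBRRRRBR) = { -1; -1/2; -1/4; -31/128 | -61/256; -15/64; -7/32; -3/16; -1/8; 0 } ⇒ -123/512
val(RBBBRRRRBRR) = { -1; -1/2; -1/4; -31/128 | -123/512; -61/256; -15/64; -7/32; -3/16; -1/8; 0 } ⇒ -247/1024
val(RBBBRRRRBRRR) = { -1; -1/2; -1/4; -31/128 | -247/1024; -123/512; -61/256; -15/64; -7/32; -3/16; -1/8; 0 } ⇒ -495/2048
val(RBBBRRRRBRRRR) = { -1; -1/2; -1/4; -31/128 | -495/2048; -247/1024; -123/512; -61/256; -15/64; -7/32; -3/16; -1/8; 0 } ⇒ -991/4096
val(RBBBRRRRBRRRRR) = { -1; -1/2; -1/4; -31/128 | -991/4096; -495/2048; -247/1024; -123/512; -61/256; -15/64; -7/32; -3/16; -1/8; 0 } ⇒ -1983/8192
val(RBBBRRRRBRRRRRR) = { -1; -1/2; -1/4; -31/128 | -1983/8192; -991/4096; -495/2048; -247/1024; -123/512; -61/256; -15/64; -7/32; -3/16; -1/8; 0 } ⇒ -3967/16384

-3967/16384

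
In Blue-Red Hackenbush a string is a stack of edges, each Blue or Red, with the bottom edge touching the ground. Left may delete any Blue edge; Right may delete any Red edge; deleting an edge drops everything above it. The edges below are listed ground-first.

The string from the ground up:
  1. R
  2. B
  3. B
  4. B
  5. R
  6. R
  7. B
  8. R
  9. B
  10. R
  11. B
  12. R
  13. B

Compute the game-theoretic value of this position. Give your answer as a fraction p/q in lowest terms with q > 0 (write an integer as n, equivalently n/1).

1 of 13 · R · max L −∞ · min R 0 ⇒ -1
2 of 13 · RB · max L -1 · min R 0 ⇒ -1/2
3 of 13 · RBB · max L -1/2 · min R 0 ⇒ -1/4
4 of 13 · RBBB · max L -1/4 · min R 0 ⇒ -1/8
5 of 13 · RBBBR · max L -1/4 · min R -1/8 ⇒ -3/16
6 of 13 · RBBBRR · max L -1/4 · min R -3/16 ⇒ -7/32
7 of 13 · RBBBRRB · max L -7/32 · min R -3/16 ⇒ -13/64
8 of 13 · RBBBRRBR · max L -7/32 · min R -13/64 ⇒ -27/128
9 of 13 · RBBBRRBRB · max L -27/128 · min R -13/64 ⇒ -53/256
10 of 13 · RBBBRRBRBR · max L -27/128 · min R -53/256 ⇒ -107/512
11 of 13 · RBBBRRBRBRB · max L -107/512 · min R -53/256 ⇒ -213/1024
12 of 13 · RBBBRRBRBRBR · max L -107/512 · min R -213/1024 ⇒ -427/2048
13 of 13 · RBBBRRBRBRBRB · max L -427/2048 · min R -213/1024 ⇒ -853/4096

-853/4096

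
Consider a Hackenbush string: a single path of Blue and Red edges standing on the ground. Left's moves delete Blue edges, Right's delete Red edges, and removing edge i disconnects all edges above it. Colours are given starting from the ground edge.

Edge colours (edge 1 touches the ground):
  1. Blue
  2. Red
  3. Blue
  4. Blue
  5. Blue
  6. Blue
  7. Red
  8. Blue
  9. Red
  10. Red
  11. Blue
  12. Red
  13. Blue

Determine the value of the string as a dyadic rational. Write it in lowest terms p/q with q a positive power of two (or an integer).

3915/4096

1 of 13 · B · max L 0 · min R +∞ → 1
2 of 13 · BR · max L 0 · min R 1 → 1/2
3 of 13 · BRB · max L 1/2 · min R 1 → 3/4
4 of 13 · BRBB · max L 3/4 · min R 1 → 7/8
5 of 13 · BRBBB · max L 7/8 · min R 1 → 15/16
6 of 13 · BRBBBB · max L 15/16 · min R 1 → 31/32
7 of 13 · BRBBBBR · max L 15/16 · min R 31/32 → 61/64
8 of 13 · BRBBBBRB · max L 61/64 · min R 31/32 → 123/128
9 of 13 · BRBBBBRBR · max L 61/64 · min R 123/128 → 245/256
10 of 13 · BRBBBBRBRR · max L 61/64 · min R 245/256 → 489/512
11 of 13 · BRBBBBRBRRB · max L 489/512 · min R 245/256 → 979/1024
12 of 13 · BRBBBBRBRRBR · max L 489/512 · min R 979/1024 → 1957/2048
13 of 13 · BRBBBBRBRRBRB · max L 1957/2048 · min R 979/1024 → 3915/4096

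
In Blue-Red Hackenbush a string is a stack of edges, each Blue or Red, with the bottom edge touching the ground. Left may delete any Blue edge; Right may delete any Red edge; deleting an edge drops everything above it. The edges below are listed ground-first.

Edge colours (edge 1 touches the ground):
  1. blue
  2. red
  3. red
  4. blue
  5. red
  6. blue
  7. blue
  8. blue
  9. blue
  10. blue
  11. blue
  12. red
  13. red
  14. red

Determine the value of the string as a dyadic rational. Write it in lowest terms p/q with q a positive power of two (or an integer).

step 1: add blue to get b; options L={ 0 } R={ · } — 1
step 2: add red to get br; options L={ 0 } R={ 1 } — 1/2
step 3: add red to get brr; options L={ 0 } R={ 1/2 1 } — 1/4
step 4: add blue to get brrb; options L={ 0 1/4 } R={ 1/2 1 } — 3/8
step 5: add red to get brrbr; options L={ 0 1/4 } R={ 3/8 1/2 1 } — 5/16
step 6: add blue to get brrbrb; options L={ 0 1/4 5/16 } R={ 3/8 1/2 1 } — 11/32
step 7: add blue to get brrbrbb; options L={ 0 1/4 5/16 11/32 } R={ 3/8 1/2 1 } — 23/64
step 8: add blue to get brrbrbbb; options L={ 0 1/4 5/16 11/32 23/64 } R={ 3/8 1/2 1 } — 47/128
step 9: add blue to get brrbrbbbb; options L={ 0 1/4 5/16 11/32 23/64 47/128 } R={ 3/8 1/2 1 } — 95/256
step 10: add blue to get brrbrbbbbb; options L={ 0 1/4 5/16 11/32 23/64 47/128 95/256 } R={ 3/8 1/2 1 } — 191/512
step 11: add blue to get brrbrbbbbbb; options L={ 0 1/4 5/16 11/32 23/64 47/128 95/256 191/512 } R={ 3/8 1/2 1 } — 383/1024
step 12: add red to get brrbrbbbbbbr; options L={ 0 1/4 5/16 11/32 23/64 47/128 95/256 191/512 } R={ 383/1024 3/8 1/2 1 } — 765/2048
step 13: add red to get brrbrbbbbbbrr; options L={ 0 1/4 5/16 11/32 23/64 47/128 95/256 191/512 } R={ 765/2048 383/1024 3/8 1/2 1 } — 1529/4096
step 14: add red to get brrbrbbbbbbrrr; options L={ 0 1/4 5/16 11/32 23/64 47/128 95/256 191/512 } R={ 1529/4096 765/2048 383/1024 3/8 1/2 1 } — 3057/8192

3057/8192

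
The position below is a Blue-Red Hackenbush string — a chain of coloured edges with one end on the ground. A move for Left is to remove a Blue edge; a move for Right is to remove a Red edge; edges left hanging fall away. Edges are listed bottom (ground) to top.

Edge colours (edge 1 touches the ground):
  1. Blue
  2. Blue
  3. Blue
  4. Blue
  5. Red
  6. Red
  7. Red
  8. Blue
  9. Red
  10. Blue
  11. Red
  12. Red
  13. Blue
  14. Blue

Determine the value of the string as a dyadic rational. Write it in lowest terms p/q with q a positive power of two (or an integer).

3239/1024

edge 1 of 14 (Blue): { 0 | none } gives 1
edge 2 of 14 (Blue): { 0; 1 | none } gives 2
edge 3 of 14 (Blue): { 0; 1; 2 | none } gives 3
edge 4 of 14 (Blue): { 0; 1; 2; 3 | none } gives 4
edge 5 of 14 (Red): { 0; 1; 2; 3 | 4 } gives 7/2
edge 6 of 14 (Red): { 0; 1; 2; 3 | 7/2; 4 } gives 13/4
edge 7 of 14 (Red): { 0; 1; 2; 3 | 13/4; 7/2; 4 } gives 25/8
edge 8 of 14 (Blue): { 0; 1; 2; 3; 25/8 | 13/4; 7/2; 4 } gives 51/16
edge 9 of 14 (Red): { 0; 1; 2; 3; 25/8 | 51/16; 13/4; 7/2; 4 } gives 101/32
edge 10 of 14 (Blue): { 0; 1; 2; 3; 25/8; 101/32 | 51/16; 13/4; 7/2; 4 } gives 203/64
edge 11 of 14 (Red): { 0; 1; 2; 3; 25/8; 101/32 | 203/64; 51/16; 13/4; 7/2; 4 } gives 405/128
edge 12 of 14 (Red): { 0; 1; 2; 3; 25/8; 101/32 | 405/128; 203/64; 51/16; 13/4; 7/2; 4 } gives 809/256
edge 13 of 14 (Blue): { 0; 1; 2; 3; 25/8; 101/32; 809/256 | 405/128; 203/64; 51/16; 13/4; 7/2; 4 } gives 1619/512
edge 14 of 14 (Blue): { 0; 1; 2; 3; 25/8; 101/32; 809/256; 1619/512 | 405/128; 203/64; 51/16; 13/4; 7/2; 4 } gives 3239/1024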